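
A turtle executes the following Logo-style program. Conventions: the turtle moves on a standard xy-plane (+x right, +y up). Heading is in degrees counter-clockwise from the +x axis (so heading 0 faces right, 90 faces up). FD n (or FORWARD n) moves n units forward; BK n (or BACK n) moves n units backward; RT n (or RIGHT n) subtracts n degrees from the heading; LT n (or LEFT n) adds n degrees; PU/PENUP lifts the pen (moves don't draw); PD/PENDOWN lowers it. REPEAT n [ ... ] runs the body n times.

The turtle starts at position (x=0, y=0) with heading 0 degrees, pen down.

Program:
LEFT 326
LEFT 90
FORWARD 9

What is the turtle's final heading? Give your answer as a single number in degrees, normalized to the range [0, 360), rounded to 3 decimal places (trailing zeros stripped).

Answer: 56

Derivation:
Executing turtle program step by step:
Start: pos=(0,0), heading=0, pen down
LT 326: heading 0 -> 326
LT 90: heading 326 -> 56
FD 9: (0,0) -> (5.033,7.461) [heading=56, draw]
Final: pos=(5.033,7.461), heading=56, 1 segment(s) drawn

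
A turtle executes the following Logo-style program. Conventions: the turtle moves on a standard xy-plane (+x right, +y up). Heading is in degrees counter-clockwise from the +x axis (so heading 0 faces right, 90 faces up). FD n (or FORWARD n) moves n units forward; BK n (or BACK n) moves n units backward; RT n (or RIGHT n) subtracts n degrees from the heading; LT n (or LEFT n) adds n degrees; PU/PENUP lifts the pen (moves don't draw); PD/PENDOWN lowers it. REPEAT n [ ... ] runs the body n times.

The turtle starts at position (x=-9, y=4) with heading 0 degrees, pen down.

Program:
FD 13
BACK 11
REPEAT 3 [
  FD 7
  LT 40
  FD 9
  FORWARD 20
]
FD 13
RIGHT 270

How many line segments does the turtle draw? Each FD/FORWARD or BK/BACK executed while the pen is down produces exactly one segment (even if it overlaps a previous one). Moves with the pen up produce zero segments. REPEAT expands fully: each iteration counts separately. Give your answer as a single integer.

Answer: 12

Derivation:
Executing turtle program step by step:
Start: pos=(-9,4), heading=0, pen down
FD 13: (-9,4) -> (4,4) [heading=0, draw]
BK 11: (4,4) -> (-7,4) [heading=0, draw]
REPEAT 3 [
  -- iteration 1/3 --
  FD 7: (-7,4) -> (0,4) [heading=0, draw]
  LT 40: heading 0 -> 40
  FD 9: (0,4) -> (6.894,9.785) [heading=40, draw]
  FD 20: (6.894,9.785) -> (22.215,22.641) [heading=40, draw]
  -- iteration 2/3 --
  FD 7: (22.215,22.641) -> (27.578,27.14) [heading=40, draw]
  LT 40: heading 40 -> 80
  FD 9: (27.578,27.14) -> (29.14,36.004) [heading=80, draw]
  FD 20: (29.14,36.004) -> (32.613,55.7) [heading=80, draw]
  -- iteration 3/3 --
  FD 7: (32.613,55.7) -> (33.829,62.593) [heading=80, draw]
  LT 40: heading 80 -> 120
  FD 9: (33.829,62.593) -> (29.329,70.388) [heading=120, draw]
  FD 20: (29.329,70.388) -> (19.329,87.708) [heading=120, draw]
]
FD 13: (19.329,87.708) -> (12.829,98.967) [heading=120, draw]
RT 270: heading 120 -> 210
Final: pos=(12.829,98.967), heading=210, 12 segment(s) drawn
Segments drawn: 12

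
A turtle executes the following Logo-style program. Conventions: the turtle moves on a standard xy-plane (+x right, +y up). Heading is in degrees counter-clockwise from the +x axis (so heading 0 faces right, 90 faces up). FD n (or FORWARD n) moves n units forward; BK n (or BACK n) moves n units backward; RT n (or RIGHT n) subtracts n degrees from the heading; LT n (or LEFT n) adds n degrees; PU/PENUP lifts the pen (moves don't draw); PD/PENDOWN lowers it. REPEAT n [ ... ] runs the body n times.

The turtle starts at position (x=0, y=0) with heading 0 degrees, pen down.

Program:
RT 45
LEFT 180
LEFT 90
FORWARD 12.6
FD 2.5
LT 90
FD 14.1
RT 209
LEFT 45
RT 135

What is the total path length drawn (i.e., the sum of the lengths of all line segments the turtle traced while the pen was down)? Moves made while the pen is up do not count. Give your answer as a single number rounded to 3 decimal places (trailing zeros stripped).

Answer: 29.2

Derivation:
Executing turtle program step by step:
Start: pos=(0,0), heading=0, pen down
RT 45: heading 0 -> 315
LT 180: heading 315 -> 135
LT 90: heading 135 -> 225
FD 12.6: (0,0) -> (-8.91,-8.91) [heading=225, draw]
FD 2.5: (-8.91,-8.91) -> (-10.677,-10.677) [heading=225, draw]
LT 90: heading 225 -> 315
FD 14.1: (-10.677,-10.677) -> (-0.707,-20.648) [heading=315, draw]
RT 209: heading 315 -> 106
LT 45: heading 106 -> 151
RT 135: heading 151 -> 16
Final: pos=(-0.707,-20.648), heading=16, 3 segment(s) drawn

Segment lengths:
  seg 1: (0,0) -> (-8.91,-8.91), length = 12.6
  seg 2: (-8.91,-8.91) -> (-10.677,-10.677), length = 2.5
  seg 3: (-10.677,-10.677) -> (-0.707,-20.648), length = 14.1
Total = 29.2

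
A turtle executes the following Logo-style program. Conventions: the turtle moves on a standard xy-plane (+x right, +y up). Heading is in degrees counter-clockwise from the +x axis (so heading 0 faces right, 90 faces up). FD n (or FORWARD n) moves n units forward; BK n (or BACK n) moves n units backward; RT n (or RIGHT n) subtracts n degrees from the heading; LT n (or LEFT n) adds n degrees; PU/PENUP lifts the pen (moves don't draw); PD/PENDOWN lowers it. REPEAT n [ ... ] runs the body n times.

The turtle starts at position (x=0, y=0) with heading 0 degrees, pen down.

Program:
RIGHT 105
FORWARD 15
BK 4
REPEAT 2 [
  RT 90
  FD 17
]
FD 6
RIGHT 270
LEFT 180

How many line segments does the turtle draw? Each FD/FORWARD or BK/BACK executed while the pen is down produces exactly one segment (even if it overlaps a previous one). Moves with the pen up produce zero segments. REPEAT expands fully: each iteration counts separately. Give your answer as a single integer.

Answer: 5

Derivation:
Executing turtle program step by step:
Start: pos=(0,0), heading=0, pen down
RT 105: heading 0 -> 255
FD 15: (0,0) -> (-3.882,-14.489) [heading=255, draw]
BK 4: (-3.882,-14.489) -> (-2.847,-10.625) [heading=255, draw]
REPEAT 2 [
  -- iteration 1/2 --
  RT 90: heading 255 -> 165
  FD 17: (-2.847,-10.625) -> (-19.268,-6.225) [heading=165, draw]
  -- iteration 2/2 --
  RT 90: heading 165 -> 75
  FD 17: (-19.268,-6.225) -> (-14.868,10.195) [heading=75, draw]
]
FD 6: (-14.868,10.195) -> (-13.315,15.991) [heading=75, draw]
RT 270: heading 75 -> 165
LT 180: heading 165 -> 345
Final: pos=(-13.315,15.991), heading=345, 5 segment(s) drawn
Segments drawn: 5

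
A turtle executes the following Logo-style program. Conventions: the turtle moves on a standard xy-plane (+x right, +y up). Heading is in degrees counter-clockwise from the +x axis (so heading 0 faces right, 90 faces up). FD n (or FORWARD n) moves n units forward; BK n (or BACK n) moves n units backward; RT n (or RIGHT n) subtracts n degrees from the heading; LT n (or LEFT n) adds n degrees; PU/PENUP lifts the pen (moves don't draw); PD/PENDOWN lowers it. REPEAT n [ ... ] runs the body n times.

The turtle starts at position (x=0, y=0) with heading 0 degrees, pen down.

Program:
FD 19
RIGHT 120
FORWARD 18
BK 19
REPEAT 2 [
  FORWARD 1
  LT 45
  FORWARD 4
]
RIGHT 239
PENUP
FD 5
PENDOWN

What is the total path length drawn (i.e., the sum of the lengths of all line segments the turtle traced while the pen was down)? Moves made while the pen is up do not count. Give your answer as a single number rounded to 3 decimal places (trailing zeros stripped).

Executing turtle program step by step:
Start: pos=(0,0), heading=0, pen down
FD 19: (0,0) -> (19,0) [heading=0, draw]
RT 120: heading 0 -> 240
FD 18: (19,0) -> (10,-15.588) [heading=240, draw]
BK 19: (10,-15.588) -> (19.5,0.866) [heading=240, draw]
REPEAT 2 [
  -- iteration 1/2 --
  FD 1: (19.5,0.866) -> (19,0) [heading=240, draw]
  LT 45: heading 240 -> 285
  FD 4: (19,0) -> (20.035,-3.864) [heading=285, draw]
  -- iteration 2/2 --
  FD 1: (20.035,-3.864) -> (20.294,-4.83) [heading=285, draw]
  LT 45: heading 285 -> 330
  FD 4: (20.294,-4.83) -> (23.758,-6.83) [heading=330, draw]
]
RT 239: heading 330 -> 91
PU: pen up
FD 5: (23.758,-6.83) -> (23.671,-1.83) [heading=91, move]
PD: pen down
Final: pos=(23.671,-1.83), heading=91, 7 segment(s) drawn

Segment lengths:
  seg 1: (0,0) -> (19,0), length = 19
  seg 2: (19,0) -> (10,-15.588), length = 18
  seg 3: (10,-15.588) -> (19.5,0.866), length = 19
  seg 4: (19.5,0.866) -> (19,0), length = 1
  seg 5: (19,0) -> (20.035,-3.864), length = 4
  seg 6: (20.035,-3.864) -> (20.294,-4.83), length = 1
  seg 7: (20.294,-4.83) -> (23.758,-6.83), length = 4
Total = 66

Answer: 66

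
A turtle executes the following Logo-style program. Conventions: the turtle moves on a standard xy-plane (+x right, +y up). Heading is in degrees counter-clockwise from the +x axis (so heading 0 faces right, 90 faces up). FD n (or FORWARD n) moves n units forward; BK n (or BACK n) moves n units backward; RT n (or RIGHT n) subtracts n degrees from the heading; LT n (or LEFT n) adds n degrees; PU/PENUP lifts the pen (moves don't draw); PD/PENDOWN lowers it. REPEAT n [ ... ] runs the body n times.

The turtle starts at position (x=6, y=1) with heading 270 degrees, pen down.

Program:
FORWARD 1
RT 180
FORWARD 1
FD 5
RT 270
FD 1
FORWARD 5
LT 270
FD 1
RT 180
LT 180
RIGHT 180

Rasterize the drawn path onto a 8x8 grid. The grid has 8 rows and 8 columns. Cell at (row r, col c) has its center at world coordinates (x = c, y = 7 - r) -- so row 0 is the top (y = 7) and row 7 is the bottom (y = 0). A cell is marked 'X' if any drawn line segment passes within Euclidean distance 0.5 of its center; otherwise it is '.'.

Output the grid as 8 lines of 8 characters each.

Segment 0: (6,1) -> (6,0)
Segment 1: (6,0) -> (6,1)
Segment 2: (6,1) -> (6,6)
Segment 3: (6,6) -> (5,6)
Segment 4: (5,6) -> (0,6)
Segment 5: (0,6) -> (0,7)

Answer: X.......
XXXXXXX.
......X.
......X.
......X.
......X.
......X.
......X.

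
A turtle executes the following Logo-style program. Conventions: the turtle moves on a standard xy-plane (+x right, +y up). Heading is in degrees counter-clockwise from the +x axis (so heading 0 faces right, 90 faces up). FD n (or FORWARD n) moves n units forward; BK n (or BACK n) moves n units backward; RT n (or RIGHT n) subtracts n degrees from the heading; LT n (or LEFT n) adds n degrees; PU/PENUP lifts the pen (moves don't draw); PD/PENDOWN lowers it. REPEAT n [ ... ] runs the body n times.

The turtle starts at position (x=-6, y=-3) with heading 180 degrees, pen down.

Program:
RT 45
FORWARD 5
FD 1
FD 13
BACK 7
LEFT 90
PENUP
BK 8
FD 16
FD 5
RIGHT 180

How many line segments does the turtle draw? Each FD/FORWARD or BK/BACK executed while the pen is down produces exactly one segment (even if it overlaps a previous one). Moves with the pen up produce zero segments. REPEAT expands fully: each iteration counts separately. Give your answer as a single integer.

Answer: 4

Derivation:
Executing turtle program step by step:
Start: pos=(-6,-3), heading=180, pen down
RT 45: heading 180 -> 135
FD 5: (-6,-3) -> (-9.536,0.536) [heading=135, draw]
FD 1: (-9.536,0.536) -> (-10.243,1.243) [heading=135, draw]
FD 13: (-10.243,1.243) -> (-19.435,10.435) [heading=135, draw]
BK 7: (-19.435,10.435) -> (-14.485,5.485) [heading=135, draw]
LT 90: heading 135 -> 225
PU: pen up
BK 8: (-14.485,5.485) -> (-8.828,11.142) [heading=225, move]
FD 16: (-8.828,11.142) -> (-20.142,-0.172) [heading=225, move]
FD 5: (-20.142,-0.172) -> (-23.678,-3.707) [heading=225, move]
RT 180: heading 225 -> 45
Final: pos=(-23.678,-3.707), heading=45, 4 segment(s) drawn
Segments drawn: 4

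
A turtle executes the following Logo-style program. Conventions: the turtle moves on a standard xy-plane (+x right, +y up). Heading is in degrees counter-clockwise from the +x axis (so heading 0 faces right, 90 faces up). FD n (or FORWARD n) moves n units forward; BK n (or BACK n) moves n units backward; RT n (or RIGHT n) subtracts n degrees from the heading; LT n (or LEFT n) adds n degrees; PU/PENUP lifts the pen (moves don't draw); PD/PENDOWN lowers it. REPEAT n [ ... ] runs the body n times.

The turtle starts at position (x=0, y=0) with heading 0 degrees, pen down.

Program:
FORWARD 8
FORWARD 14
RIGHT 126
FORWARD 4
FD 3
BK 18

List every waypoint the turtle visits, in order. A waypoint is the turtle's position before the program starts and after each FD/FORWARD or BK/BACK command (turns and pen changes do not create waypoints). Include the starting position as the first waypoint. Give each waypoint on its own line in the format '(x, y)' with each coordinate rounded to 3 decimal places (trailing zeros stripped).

Executing turtle program step by step:
Start: pos=(0,0), heading=0, pen down
FD 8: (0,0) -> (8,0) [heading=0, draw]
FD 14: (8,0) -> (22,0) [heading=0, draw]
RT 126: heading 0 -> 234
FD 4: (22,0) -> (19.649,-3.236) [heading=234, draw]
FD 3: (19.649,-3.236) -> (17.886,-5.663) [heading=234, draw]
BK 18: (17.886,-5.663) -> (28.466,8.899) [heading=234, draw]
Final: pos=(28.466,8.899), heading=234, 5 segment(s) drawn
Waypoints (6 total):
(0, 0)
(8, 0)
(22, 0)
(19.649, -3.236)
(17.886, -5.663)
(28.466, 8.899)

Answer: (0, 0)
(8, 0)
(22, 0)
(19.649, -3.236)
(17.886, -5.663)
(28.466, 8.899)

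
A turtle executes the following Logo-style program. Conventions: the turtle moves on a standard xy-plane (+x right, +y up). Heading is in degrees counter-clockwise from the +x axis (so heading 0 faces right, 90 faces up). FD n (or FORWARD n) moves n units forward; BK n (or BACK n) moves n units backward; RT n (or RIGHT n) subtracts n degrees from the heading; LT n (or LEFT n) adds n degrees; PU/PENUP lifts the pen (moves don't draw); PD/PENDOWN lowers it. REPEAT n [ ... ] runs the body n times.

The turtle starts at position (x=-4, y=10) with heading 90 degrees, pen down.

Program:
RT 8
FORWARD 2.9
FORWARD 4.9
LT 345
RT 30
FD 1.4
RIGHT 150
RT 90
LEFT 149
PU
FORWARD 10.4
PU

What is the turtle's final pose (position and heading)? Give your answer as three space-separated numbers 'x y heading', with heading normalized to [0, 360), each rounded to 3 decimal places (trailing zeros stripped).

Executing turtle program step by step:
Start: pos=(-4,10), heading=90, pen down
RT 8: heading 90 -> 82
FD 2.9: (-4,10) -> (-3.596,12.872) [heading=82, draw]
FD 4.9: (-3.596,12.872) -> (-2.914,17.724) [heading=82, draw]
LT 345: heading 82 -> 67
RT 30: heading 67 -> 37
FD 1.4: (-2.914,17.724) -> (-1.796,18.567) [heading=37, draw]
RT 150: heading 37 -> 247
RT 90: heading 247 -> 157
LT 149: heading 157 -> 306
PU: pen up
FD 10.4: (-1.796,18.567) -> (4.317,10.153) [heading=306, move]
PU: pen up
Final: pos=(4.317,10.153), heading=306, 3 segment(s) drawn

Answer: 4.317 10.153 306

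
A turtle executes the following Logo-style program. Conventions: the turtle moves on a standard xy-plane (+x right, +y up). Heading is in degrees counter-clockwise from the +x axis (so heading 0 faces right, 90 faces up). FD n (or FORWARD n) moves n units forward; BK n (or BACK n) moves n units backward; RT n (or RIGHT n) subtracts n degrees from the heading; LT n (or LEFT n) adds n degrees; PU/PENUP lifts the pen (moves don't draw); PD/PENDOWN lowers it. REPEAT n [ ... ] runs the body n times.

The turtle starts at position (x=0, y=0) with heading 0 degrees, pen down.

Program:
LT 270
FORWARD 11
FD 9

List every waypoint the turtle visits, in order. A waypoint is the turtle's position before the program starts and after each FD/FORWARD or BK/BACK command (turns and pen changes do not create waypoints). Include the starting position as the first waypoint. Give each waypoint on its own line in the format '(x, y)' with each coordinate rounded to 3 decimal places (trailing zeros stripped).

Executing turtle program step by step:
Start: pos=(0,0), heading=0, pen down
LT 270: heading 0 -> 270
FD 11: (0,0) -> (0,-11) [heading=270, draw]
FD 9: (0,-11) -> (0,-20) [heading=270, draw]
Final: pos=(0,-20), heading=270, 2 segment(s) drawn
Waypoints (3 total):
(0, 0)
(0, -11)
(0, -20)

Answer: (0, 0)
(0, -11)
(0, -20)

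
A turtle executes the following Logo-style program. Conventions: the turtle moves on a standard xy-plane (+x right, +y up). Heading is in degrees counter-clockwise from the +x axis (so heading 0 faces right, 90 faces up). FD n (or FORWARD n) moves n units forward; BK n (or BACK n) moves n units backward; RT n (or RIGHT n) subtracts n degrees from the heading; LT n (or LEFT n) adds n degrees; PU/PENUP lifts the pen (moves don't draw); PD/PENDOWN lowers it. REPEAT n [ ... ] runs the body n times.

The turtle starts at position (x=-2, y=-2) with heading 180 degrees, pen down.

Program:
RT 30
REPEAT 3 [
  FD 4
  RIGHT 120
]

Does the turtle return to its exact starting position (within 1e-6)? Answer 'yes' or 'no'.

Answer: yes

Derivation:
Executing turtle program step by step:
Start: pos=(-2,-2), heading=180, pen down
RT 30: heading 180 -> 150
REPEAT 3 [
  -- iteration 1/3 --
  FD 4: (-2,-2) -> (-5.464,0) [heading=150, draw]
  RT 120: heading 150 -> 30
  -- iteration 2/3 --
  FD 4: (-5.464,0) -> (-2,2) [heading=30, draw]
  RT 120: heading 30 -> 270
  -- iteration 3/3 --
  FD 4: (-2,2) -> (-2,-2) [heading=270, draw]
  RT 120: heading 270 -> 150
]
Final: pos=(-2,-2), heading=150, 3 segment(s) drawn

Start position: (-2, -2)
Final position: (-2, -2)
Distance = 0; < 1e-6 -> CLOSED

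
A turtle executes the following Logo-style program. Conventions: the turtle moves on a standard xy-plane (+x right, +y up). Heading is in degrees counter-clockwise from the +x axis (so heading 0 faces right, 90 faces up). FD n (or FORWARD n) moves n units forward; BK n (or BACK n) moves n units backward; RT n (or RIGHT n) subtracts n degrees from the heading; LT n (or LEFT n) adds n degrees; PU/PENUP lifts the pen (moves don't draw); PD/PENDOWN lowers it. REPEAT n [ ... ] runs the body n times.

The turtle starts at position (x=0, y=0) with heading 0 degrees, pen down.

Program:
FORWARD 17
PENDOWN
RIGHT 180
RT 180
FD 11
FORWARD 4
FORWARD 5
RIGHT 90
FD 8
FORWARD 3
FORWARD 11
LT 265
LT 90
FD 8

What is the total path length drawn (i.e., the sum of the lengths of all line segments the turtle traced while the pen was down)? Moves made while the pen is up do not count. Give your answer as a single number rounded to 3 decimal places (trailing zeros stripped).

Answer: 67

Derivation:
Executing turtle program step by step:
Start: pos=(0,0), heading=0, pen down
FD 17: (0,0) -> (17,0) [heading=0, draw]
PD: pen down
RT 180: heading 0 -> 180
RT 180: heading 180 -> 0
FD 11: (17,0) -> (28,0) [heading=0, draw]
FD 4: (28,0) -> (32,0) [heading=0, draw]
FD 5: (32,0) -> (37,0) [heading=0, draw]
RT 90: heading 0 -> 270
FD 8: (37,0) -> (37,-8) [heading=270, draw]
FD 3: (37,-8) -> (37,-11) [heading=270, draw]
FD 11: (37,-11) -> (37,-22) [heading=270, draw]
LT 265: heading 270 -> 175
LT 90: heading 175 -> 265
FD 8: (37,-22) -> (36.303,-29.97) [heading=265, draw]
Final: pos=(36.303,-29.97), heading=265, 8 segment(s) drawn

Segment lengths:
  seg 1: (0,0) -> (17,0), length = 17
  seg 2: (17,0) -> (28,0), length = 11
  seg 3: (28,0) -> (32,0), length = 4
  seg 4: (32,0) -> (37,0), length = 5
  seg 5: (37,0) -> (37,-8), length = 8
  seg 6: (37,-8) -> (37,-11), length = 3
  seg 7: (37,-11) -> (37,-22), length = 11
  seg 8: (37,-22) -> (36.303,-29.97), length = 8
Total = 67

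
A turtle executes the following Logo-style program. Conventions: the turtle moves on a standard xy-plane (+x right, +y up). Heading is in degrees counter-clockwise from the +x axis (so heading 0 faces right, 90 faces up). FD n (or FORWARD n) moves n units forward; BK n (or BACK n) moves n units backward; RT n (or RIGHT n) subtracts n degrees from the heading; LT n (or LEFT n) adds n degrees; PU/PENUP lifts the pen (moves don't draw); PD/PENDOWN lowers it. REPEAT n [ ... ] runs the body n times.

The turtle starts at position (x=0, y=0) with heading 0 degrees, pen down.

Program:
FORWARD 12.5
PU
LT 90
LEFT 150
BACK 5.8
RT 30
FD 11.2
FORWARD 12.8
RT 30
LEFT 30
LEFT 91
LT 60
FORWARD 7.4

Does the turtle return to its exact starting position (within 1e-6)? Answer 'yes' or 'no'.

Executing turtle program step by step:
Start: pos=(0,0), heading=0, pen down
FD 12.5: (0,0) -> (12.5,0) [heading=0, draw]
PU: pen up
LT 90: heading 0 -> 90
LT 150: heading 90 -> 240
BK 5.8: (12.5,0) -> (15.4,5.023) [heading=240, move]
RT 30: heading 240 -> 210
FD 11.2: (15.4,5.023) -> (5.701,-0.577) [heading=210, move]
FD 12.8: (5.701,-0.577) -> (-5.385,-6.977) [heading=210, move]
RT 30: heading 210 -> 180
LT 30: heading 180 -> 210
LT 91: heading 210 -> 301
LT 60: heading 301 -> 1
FD 7.4: (-5.385,-6.977) -> (2.014,-6.848) [heading=1, move]
Final: pos=(2.014,-6.848), heading=1, 1 segment(s) drawn

Start position: (0, 0)
Final position: (2.014, -6.848)
Distance = 7.138; >= 1e-6 -> NOT closed

Answer: no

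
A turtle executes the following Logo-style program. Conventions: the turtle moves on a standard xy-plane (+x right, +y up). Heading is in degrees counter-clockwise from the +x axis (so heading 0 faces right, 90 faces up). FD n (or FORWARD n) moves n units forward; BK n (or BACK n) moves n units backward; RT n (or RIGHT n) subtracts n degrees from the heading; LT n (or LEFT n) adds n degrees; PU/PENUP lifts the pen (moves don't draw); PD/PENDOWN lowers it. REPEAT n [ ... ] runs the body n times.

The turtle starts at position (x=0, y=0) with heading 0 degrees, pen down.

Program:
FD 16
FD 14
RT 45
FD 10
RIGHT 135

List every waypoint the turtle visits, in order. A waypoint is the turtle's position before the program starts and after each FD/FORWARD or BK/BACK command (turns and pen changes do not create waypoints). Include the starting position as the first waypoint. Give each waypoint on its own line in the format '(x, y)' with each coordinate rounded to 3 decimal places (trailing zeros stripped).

Executing turtle program step by step:
Start: pos=(0,0), heading=0, pen down
FD 16: (0,0) -> (16,0) [heading=0, draw]
FD 14: (16,0) -> (30,0) [heading=0, draw]
RT 45: heading 0 -> 315
FD 10: (30,0) -> (37.071,-7.071) [heading=315, draw]
RT 135: heading 315 -> 180
Final: pos=(37.071,-7.071), heading=180, 3 segment(s) drawn
Waypoints (4 total):
(0, 0)
(16, 0)
(30, 0)
(37.071, -7.071)

Answer: (0, 0)
(16, 0)
(30, 0)
(37.071, -7.071)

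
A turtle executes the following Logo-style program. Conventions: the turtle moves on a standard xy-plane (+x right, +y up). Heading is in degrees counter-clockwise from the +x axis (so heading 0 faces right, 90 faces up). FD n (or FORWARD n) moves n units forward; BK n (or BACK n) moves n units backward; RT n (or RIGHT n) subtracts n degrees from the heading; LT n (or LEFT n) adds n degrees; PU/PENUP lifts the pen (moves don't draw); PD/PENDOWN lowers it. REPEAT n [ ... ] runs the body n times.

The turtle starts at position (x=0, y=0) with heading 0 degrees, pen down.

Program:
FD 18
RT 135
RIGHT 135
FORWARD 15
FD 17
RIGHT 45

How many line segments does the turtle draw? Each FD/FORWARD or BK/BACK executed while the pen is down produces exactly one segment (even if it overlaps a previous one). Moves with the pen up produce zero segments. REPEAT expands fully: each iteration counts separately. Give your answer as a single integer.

Answer: 3

Derivation:
Executing turtle program step by step:
Start: pos=(0,0), heading=0, pen down
FD 18: (0,0) -> (18,0) [heading=0, draw]
RT 135: heading 0 -> 225
RT 135: heading 225 -> 90
FD 15: (18,0) -> (18,15) [heading=90, draw]
FD 17: (18,15) -> (18,32) [heading=90, draw]
RT 45: heading 90 -> 45
Final: pos=(18,32), heading=45, 3 segment(s) drawn
Segments drawn: 3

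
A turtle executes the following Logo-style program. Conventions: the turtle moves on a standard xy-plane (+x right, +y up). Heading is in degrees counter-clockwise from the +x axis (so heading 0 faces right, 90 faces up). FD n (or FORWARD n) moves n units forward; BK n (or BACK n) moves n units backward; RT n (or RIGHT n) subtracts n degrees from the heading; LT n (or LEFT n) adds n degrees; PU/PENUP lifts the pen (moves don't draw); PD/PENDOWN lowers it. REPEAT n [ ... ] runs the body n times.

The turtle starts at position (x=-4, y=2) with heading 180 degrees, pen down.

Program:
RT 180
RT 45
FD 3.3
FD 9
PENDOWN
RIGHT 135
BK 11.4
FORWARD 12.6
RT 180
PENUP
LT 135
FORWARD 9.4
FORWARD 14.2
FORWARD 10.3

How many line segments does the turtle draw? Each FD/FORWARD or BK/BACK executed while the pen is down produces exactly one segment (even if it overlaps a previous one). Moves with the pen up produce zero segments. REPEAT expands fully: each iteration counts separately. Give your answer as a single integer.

Answer: 4

Derivation:
Executing turtle program step by step:
Start: pos=(-4,2), heading=180, pen down
RT 180: heading 180 -> 0
RT 45: heading 0 -> 315
FD 3.3: (-4,2) -> (-1.667,-0.333) [heading=315, draw]
FD 9: (-1.667,-0.333) -> (4.697,-6.697) [heading=315, draw]
PD: pen down
RT 135: heading 315 -> 180
BK 11.4: (4.697,-6.697) -> (16.097,-6.697) [heading=180, draw]
FD 12.6: (16.097,-6.697) -> (3.497,-6.697) [heading=180, draw]
RT 180: heading 180 -> 0
PU: pen up
LT 135: heading 0 -> 135
FD 9.4: (3.497,-6.697) -> (-3.149,-0.051) [heading=135, move]
FD 14.2: (-3.149,-0.051) -> (-13.19,9.99) [heading=135, move]
FD 10.3: (-13.19,9.99) -> (-20.474,17.274) [heading=135, move]
Final: pos=(-20.474,17.274), heading=135, 4 segment(s) drawn
Segments drawn: 4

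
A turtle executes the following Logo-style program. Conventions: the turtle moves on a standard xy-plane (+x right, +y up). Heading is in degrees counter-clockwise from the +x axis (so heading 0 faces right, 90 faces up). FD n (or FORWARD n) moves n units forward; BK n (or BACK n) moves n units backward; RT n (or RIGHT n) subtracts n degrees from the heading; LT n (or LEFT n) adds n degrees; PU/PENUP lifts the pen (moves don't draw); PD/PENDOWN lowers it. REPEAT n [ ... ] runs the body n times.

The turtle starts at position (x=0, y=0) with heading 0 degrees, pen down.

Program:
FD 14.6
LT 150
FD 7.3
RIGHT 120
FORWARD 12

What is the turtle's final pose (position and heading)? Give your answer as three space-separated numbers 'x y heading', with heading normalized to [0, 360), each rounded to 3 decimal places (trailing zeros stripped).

Executing turtle program step by step:
Start: pos=(0,0), heading=0, pen down
FD 14.6: (0,0) -> (14.6,0) [heading=0, draw]
LT 150: heading 0 -> 150
FD 7.3: (14.6,0) -> (8.278,3.65) [heading=150, draw]
RT 120: heading 150 -> 30
FD 12: (8.278,3.65) -> (18.67,9.65) [heading=30, draw]
Final: pos=(18.67,9.65), heading=30, 3 segment(s) drawn

Answer: 18.67 9.65 30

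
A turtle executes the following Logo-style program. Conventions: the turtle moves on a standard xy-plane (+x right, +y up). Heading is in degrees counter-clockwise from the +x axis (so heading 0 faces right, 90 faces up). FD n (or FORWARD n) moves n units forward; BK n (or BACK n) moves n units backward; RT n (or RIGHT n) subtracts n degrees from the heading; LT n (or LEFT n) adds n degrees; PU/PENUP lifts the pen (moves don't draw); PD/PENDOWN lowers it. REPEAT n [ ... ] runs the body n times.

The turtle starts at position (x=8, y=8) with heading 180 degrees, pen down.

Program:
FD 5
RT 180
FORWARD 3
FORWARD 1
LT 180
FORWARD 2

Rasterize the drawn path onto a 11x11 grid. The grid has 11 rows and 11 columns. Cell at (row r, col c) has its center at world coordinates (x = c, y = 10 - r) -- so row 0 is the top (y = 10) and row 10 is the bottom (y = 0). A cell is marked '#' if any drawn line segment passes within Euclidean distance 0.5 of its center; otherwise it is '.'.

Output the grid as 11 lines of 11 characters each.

Answer: ...........
...........
...######..
...........
...........
...........
...........
...........
...........
...........
...........

Derivation:
Segment 0: (8,8) -> (3,8)
Segment 1: (3,8) -> (6,8)
Segment 2: (6,8) -> (7,8)
Segment 3: (7,8) -> (5,8)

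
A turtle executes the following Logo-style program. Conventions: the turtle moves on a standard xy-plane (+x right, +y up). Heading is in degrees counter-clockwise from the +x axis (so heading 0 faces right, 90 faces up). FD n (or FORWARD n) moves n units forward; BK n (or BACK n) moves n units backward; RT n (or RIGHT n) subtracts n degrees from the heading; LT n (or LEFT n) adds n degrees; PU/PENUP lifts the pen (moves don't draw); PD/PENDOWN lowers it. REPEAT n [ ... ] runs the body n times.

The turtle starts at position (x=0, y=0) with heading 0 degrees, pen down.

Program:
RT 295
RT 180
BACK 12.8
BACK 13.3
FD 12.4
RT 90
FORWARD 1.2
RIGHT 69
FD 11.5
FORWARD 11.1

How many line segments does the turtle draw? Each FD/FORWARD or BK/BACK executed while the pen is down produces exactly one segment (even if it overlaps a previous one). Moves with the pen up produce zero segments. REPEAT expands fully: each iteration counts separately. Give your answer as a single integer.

Answer: 6

Derivation:
Executing turtle program step by step:
Start: pos=(0,0), heading=0, pen down
RT 295: heading 0 -> 65
RT 180: heading 65 -> 245
BK 12.8: (0,0) -> (5.41,11.601) [heading=245, draw]
BK 13.3: (5.41,11.601) -> (11.03,23.655) [heading=245, draw]
FD 12.4: (11.03,23.655) -> (5.79,12.416) [heading=245, draw]
RT 90: heading 245 -> 155
FD 1.2: (5.79,12.416) -> (4.702,12.924) [heading=155, draw]
RT 69: heading 155 -> 86
FD 11.5: (4.702,12.924) -> (5.505,24.396) [heading=86, draw]
FD 11.1: (5.505,24.396) -> (6.279,35.469) [heading=86, draw]
Final: pos=(6.279,35.469), heading=86, 6 segment(s) drawn
Segments drawn: 6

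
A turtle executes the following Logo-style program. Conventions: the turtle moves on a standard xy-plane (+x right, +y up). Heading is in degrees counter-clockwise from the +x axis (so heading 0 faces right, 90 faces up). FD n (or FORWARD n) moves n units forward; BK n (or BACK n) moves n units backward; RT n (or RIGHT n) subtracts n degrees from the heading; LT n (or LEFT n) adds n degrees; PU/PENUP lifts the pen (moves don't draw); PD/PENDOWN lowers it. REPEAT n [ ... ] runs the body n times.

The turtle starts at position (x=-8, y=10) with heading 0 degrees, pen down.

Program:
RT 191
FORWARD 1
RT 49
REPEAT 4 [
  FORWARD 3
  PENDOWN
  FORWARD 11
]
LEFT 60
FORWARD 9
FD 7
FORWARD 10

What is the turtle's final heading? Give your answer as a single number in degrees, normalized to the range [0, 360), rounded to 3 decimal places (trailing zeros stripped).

Answer: 180

Derivation:
Executing turtle program step by step:
Start: pos=(-8,10), heading=0, pen down
RT 191: heading 0 -> 169
FD 1: (-8,10) -> (-8.982,10.191) [heading=169, draw]
RT 49: heading 169 -> 120
REPEAT 4 [
  -- iteration 1/4 --
  FD 3: (-8.982,10.191) -> (-10.482,12.789) [heading=120, draw]
  PD: pen down
  FD 11: (-10.482,12.789) -> (-15.982,22.315) [heading=120, draw]
  -- iteration 2/4 --
  FD 3: (-15.982,22.315) -> (-17.482,24.913) [heading=120, draw]
  PD: pen down
  FD 11: (-17.482,24.913) -> (-22.982,34.44) [heading=120, draw]
  -- iteration 3/4 --
  FD 3: (-22.982,34.44) -> (-24.482,37.038) [heading=120, draw]
  PD: pen down
  FD 11: (-24.482,37.038) -> (-29.982,46.564) [heading=120, draw]
  -- iteration 4/4 --
  FD 3: (-29.982,46.564) -> (-31.482,49.162) [heading=120, draw]
  PD: pen down
  FD 11: (-31.482,49.162) -> (-36.982,58.688) [heading=120, draw]
]
LT 60: heading 120 -> 180
FD 9: (-36.982,58.688) -> (-45.982,58.688) [heading=180, draw]
FD 7: (-45.982,58.688) -> (-52.982,58.688) [heading=180, draw]
FD 10: (-52.982,58.688) -> (-62.982,58.688) [heading=180, draw]
Final: pos=(-62.982,58.688), heading=180, 12 segment(s) drawn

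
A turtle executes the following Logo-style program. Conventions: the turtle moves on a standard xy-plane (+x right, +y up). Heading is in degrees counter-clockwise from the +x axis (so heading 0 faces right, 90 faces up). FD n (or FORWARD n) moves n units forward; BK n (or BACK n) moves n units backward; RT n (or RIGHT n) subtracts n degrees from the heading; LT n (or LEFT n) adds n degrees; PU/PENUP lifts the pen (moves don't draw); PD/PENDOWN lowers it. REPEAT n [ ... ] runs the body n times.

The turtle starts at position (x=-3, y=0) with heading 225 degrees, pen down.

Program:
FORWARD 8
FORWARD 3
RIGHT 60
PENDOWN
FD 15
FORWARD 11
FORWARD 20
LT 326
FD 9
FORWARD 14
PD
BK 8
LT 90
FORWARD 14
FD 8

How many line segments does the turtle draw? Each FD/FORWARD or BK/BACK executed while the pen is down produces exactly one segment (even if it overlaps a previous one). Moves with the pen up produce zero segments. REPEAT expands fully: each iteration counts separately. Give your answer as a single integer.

Executing turtle program step by step:
Start: pos=(-3,0), heading=225, pen down
FD 8: (-3,0) -> (-8.657,-5.657) [heading=225, draw]
FD 3: (-8.657,-5.657) -> (-10.778,-7.778) [heading=225, draw]
RT 60: heading 225 -> 165
PD: pen down
FD 15: (-10.778,-7.778) -> (-25.267,-3.896) [heading=165, draw]
FD 11: (-25.267,-3.896) -> (-35.892,-1.049) [heading=165, draw]
FD 20: (-35.892,-1.049) -> (-55.211,4.128) [heading=165, draw]
LT 326: heading 165 -> 131
FD 9: (-55.211,4.128) -> (-61.115,10.92) [heading=131, draw]
FD 14: (-61.115,10.92) -> (-70.3,21.486) [heading=131, draw]
PD: pen down
BK 8: (-70.3,21.486) -> (-65.052,15.448) [heading=131, draw]
LT 90: heading 131 -> 221
FD 14: (-65.052,15.448) -> (-75.618,6.263) [heading=221, draw]
FD 8: (-75.618,6.263) -> (-81.655,1.015) [heading=221, draw]
Final: pos=(-81.655,1.015), heading=221, 10 segment(s) drawn
Segments drawn: 10

Answer: 10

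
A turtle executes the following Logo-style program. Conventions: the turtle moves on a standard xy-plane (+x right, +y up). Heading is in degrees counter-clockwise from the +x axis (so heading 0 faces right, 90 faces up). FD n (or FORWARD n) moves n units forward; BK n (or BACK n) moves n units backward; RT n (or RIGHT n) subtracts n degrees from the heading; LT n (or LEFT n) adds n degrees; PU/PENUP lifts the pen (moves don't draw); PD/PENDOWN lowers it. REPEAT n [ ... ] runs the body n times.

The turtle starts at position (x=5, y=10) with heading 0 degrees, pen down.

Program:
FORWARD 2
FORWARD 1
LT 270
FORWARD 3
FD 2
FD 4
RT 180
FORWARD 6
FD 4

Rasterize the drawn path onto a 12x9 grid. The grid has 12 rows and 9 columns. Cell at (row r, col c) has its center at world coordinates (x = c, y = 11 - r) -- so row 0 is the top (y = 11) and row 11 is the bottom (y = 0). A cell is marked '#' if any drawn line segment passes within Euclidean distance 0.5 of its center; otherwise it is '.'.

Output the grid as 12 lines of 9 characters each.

Answer: ........#
.....####
........#
........#
........#
........#
........#
........#
........#
........#
........#
.........

Derivation:
Segment 0: (5,10) -> (7,10)
Segment 1: (7,10) -> (8,10)
Segment 2: (8,10) -> (8,7)
Segment 3: (8,7) -> (8,5)
Segment 4: (8,5) -> (8,1)
Segment 5: (8,1) -> (8,7)
Segment 6: (8,7) -> (8,11)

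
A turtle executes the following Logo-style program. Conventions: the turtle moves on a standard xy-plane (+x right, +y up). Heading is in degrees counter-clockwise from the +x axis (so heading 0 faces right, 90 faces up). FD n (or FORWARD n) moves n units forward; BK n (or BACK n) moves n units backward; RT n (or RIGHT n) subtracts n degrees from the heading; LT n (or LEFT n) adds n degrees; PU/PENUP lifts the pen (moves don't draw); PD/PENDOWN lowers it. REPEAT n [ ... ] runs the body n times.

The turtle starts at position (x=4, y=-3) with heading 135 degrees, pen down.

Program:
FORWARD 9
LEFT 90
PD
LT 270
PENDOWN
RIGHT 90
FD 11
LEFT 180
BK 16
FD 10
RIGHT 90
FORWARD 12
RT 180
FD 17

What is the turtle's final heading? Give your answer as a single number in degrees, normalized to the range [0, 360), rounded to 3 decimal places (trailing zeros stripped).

Answer: 315

Derivation:
Executing turtle program step by step:
Start: pos=(4,-3), heading=135, pen down
FD 9: (4,-3) -> (-2.364,3.364) [heading=135, draw]
LT 90: heading 135 -> 225
PD: pen down
LT 270: heading 225 -> 135
PD: pen down
RT 90: heading 135 -> 45
FD 11: (-2.364,3.364) -> (5.414,11.142) [heading=45, draw]
LT 180: heading 45 -> 225
BK 16: (5.414,11.142) -> (16.728,22.456) [heading=225, draw]
FD 10: (16.728,22.456) -> (9.657,15.385) [heading=225, draw]
RT 90: heading 225 -> 135
FD 12: (9.657,15.385) -> (1.172,23.87) [heading=135, draw]
RT 180: heading 135 -> 315
FD 17: (1.172,23.87) -> (13.192,11.849) [heading=315, draw]
Final: pos=(13.192,11.849), heading=315, 6 segment(s) drawn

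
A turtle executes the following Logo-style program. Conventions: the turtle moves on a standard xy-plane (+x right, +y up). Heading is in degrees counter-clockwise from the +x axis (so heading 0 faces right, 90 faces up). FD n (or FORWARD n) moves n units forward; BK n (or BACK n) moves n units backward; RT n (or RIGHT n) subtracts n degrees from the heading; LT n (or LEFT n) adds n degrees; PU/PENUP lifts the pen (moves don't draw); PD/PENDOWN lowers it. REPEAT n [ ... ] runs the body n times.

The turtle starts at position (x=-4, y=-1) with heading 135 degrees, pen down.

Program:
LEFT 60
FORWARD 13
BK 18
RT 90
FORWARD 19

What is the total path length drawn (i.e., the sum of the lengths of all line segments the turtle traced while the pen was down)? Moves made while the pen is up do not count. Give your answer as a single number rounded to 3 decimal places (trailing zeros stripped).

Executing turtle program step by step:
Start: pos=(-4,-1), heading=135, pen down
LT 60: heading 135 -> 195
FD 13: (-4,-1) -> (-16.557,-4.365) [heading=195, draw]
BK 18: (-16.557,-4.365) -> (0.83,0.294) [heading=195, draw]
RT 90: heading 195 -> 105
FD 19: (0.83,0.294) -> (-4.088,18.647) [heading=105, draw]
Final: pos=(-4.088,18.647), heading=105, 3 segment(s) drawn

Segment lengths:
  seg 1: (-4,-1) -> (-16.557,-4.365), length = 13
  seg 2: (-16.557,-4.365) -> (0.83,0.294), length = 18
  seg 3: (0.83,0.294) -> (-4.088,18.647), length = 19
Total = 50

Answer: 50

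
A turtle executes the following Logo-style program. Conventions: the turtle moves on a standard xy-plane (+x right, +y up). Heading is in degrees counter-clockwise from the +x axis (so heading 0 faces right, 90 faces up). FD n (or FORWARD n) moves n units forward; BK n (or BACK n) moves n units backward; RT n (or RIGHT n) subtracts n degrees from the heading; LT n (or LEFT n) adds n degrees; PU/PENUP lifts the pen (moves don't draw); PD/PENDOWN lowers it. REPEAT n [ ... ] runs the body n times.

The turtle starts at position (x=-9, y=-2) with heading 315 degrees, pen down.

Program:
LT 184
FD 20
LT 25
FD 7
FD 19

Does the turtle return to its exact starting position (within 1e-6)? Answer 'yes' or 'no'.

Executing turtle program step by step:
Start: pos=(-9,-2), heading=315, pen down
LT 184: heading 315 -> 139
FD 20: (-9,-2) -> (-24.094,11.121) [heading=139, draw]
LT 25: heading 139 -> 164
FD 7: (-24.094,11.121) -> (-30.823,13.051) [heading=164, draw]
FD 19: (-30.823,13.051) -> (-49.087,18.288) [heading=164, draw]
Final: pos=(-49.087,18.288), heading=164, 3 segment(s) drawn

Start position: (-9, -2)
Final position: (-49.087, 18.288)
Distance = 44.928; >= 1e-6 -> NOT closed

Answer: no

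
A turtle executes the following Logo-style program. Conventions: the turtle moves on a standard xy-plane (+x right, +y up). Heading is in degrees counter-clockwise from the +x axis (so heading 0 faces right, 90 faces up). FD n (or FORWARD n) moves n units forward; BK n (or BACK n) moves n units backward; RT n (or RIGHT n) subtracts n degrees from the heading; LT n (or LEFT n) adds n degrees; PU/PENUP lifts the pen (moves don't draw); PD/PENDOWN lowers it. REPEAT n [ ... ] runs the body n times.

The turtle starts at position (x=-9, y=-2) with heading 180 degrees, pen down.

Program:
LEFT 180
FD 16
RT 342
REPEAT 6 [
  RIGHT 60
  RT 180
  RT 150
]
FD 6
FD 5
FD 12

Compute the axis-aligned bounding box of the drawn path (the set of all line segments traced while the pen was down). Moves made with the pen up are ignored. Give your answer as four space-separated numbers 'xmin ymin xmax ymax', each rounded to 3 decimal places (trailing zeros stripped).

Executing turtle program step by step:
Start: pos=(-9,-2), heading=180, pen down
LT 180: heading 180 -> 0
FD 16: (-9,-2) -> (7,-2) [heading=0, draw]
RT 342: heading 0 -> 18
REPEAT 6 [
  -- iteration 1/6 --
  RT 60: heading 18 -> 318
  RT 180: heading 318 -> 138
  RT 150: heading 138 -> 348
  -- iteration 2/6 --
  RT 60: heading 348 -> 288
  RT 180: heading 288 -> 108
  RT 150: heading 108 -> 318
  -- iteration 3/6 --
  RT 60: heading 318 -> 258
  RT 180: heading 258 -> 78
  RT 150: heading 78 -> 288
  -- iteration 4/6 --
  RT 60: heading 288 -> 228
  RT 180: heading 228 -> 48
  RT 150: heading 48 -> 258
  -- iteration 5/6 --
  RT 60: heading 258 -> 198
  RT 180: heading 198 -> 18
  RT 150: heading 18 -> 228
  -- iteration 6/6 --
  RT 60: heading 228 -> 168
  RT 180: heading 168 -> 348
  RT 150: heading 348 -> 198
]
FD 6: (7,-2) -> (1.294,-3.854) [heading=198, draw]
FD 5: (1.294,-3.854) -> (-3.462,-5.399) [heading=198, draw]
FD 12: (-3.462,-5.399) -> (-14.874,-9.107) [heading=198, draw]
Final: pos=(-14.874,-9.107), heading=198, 4 segment(s) drawn

Segment endpoints: x in {-14.874, -9, -3.462, 1.294, 7}, y in {-9.107, -5.399, -3.854, -2, -2}
xmin=-14.874, ymin=-9.107, xmax=7, ymax=-2

Answer: -14.874 -9.107 7 -2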